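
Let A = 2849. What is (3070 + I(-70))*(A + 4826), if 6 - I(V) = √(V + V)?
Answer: 23608300 - 15350*I*√35 ≈ 2.3608e+7 - 90812.0*I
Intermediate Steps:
I(V) = 6 - √2*√V (I(V) = 6 - √(V + V) = 6 - √(2*V) = 6 - √2*√V)
(3070 + I(-70))*(A + 4826) = (3070 + (6 - √2*√(-70)))*(2849 + 4826) = (3070 + (6 - √2*I*√70))*7675 = (3070 + (6 - 2*I*√35))*7675 = (3076 - 2*I*√35)*7675 = 23608300 - 15350*I*√35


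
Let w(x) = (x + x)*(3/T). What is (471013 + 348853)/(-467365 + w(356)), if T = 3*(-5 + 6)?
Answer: -819866/466653 ≈ -1.7569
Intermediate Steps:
T = 3 (T = 3*1 = 3)
w(x) = 2*x (w(x) = (x + x)*(3/3) = (2*x)*(3*(1/3)) = (2*x)*1 = 2*x)
(471013 + 348853)/(-467365 + w(356)) = (471013 + 348853)/(-467365 + 2*356) = 819866/(-467365 + 712) = 819866/(-466653) = 819866*(-1/466653) = -819866/466653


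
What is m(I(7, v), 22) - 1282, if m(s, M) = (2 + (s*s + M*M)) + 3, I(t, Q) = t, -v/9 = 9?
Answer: -744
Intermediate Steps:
v = -81 (v = -9*9 = -81)
m(s, M) = 5 + M² + s² (m(s, M) = (2 + (s² + M²)) + 3 = (2 + (M² + s²)) + 3 = (2 + M² + s²) + 3 = 5 + M² + s²)
m(I(7, v), 22) - 1282 = (5 + 22² + 7²) - 1282 = (5 + 484 + 49) - 1282 = 538 - 1282 = -744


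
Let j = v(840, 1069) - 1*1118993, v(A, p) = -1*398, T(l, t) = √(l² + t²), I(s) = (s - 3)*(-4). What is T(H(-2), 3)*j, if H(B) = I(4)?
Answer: -5596955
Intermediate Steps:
I(s) = 12 - 4*s (I(s) = (-3 + s)*(-4) = 12 - 4*s)
H(B) = -4 (H(B) = 12 - 4*4 = 12 - 16 = -4)
v(A, p) = -398
j = -1119391 (j = -398 - 1*1118993 = -398 - 1118993 = -1119391)
T(H(-2), 3)*j = √((-4)² + 3²)*(-1119391) = √(16 + 9)*(-1119391) = √25*(-1119391) = 5*(-1119391) = -5596955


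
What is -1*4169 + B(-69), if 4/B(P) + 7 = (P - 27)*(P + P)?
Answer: -55201725/13241 ≈ -4169.0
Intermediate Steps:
B(P) = 4/(-7 + 2*P*(-27 + P)) (B(P) = 4/(-7 + (P - 27)*(P + P)) = 4/(-7 + (-27 + P)*(2*P)) = 4/(-7 + 2*P*(-27 + P)))
-1*4169 + B(-69) = -1*4169 + 4/(-7 - 54*(-69) + 2*(-69)²) = -4169 + 4/(-7 + 3726 + 2*4761) = -4169 + 4/(-7 + 3726 + 9522) = -4169 + 4/13241 = -55201725/13241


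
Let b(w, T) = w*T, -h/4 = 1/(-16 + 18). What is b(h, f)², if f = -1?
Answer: 4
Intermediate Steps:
h = -2 (h = -4/(-16 + 18) = -4/2 = -4*½ = -2)
b(w, T) = T*w
b(h, f)² = (-1*(-2))² = 2² = 4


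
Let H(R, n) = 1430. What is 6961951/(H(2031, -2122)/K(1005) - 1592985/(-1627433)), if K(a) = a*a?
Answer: 2288738628504174915/322256380763 ≈ 7.1022e+6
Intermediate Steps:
K(a) = a²
6961951/(H(2031, -2122)/K(1005) - 1592985/(-1627433)) = 6961951/(1430/(1005²) - 1592985/(-1627433)) = 6961951/(1430/1010025 - 1592985*(-1/1627433)) = 6961951/(1430*(1/1010025) + 1592985/1627433) = 6961951/(286/202005 + 1592985/1627433) = 6961951/(322256380763/328749603165) = 6961951*(328749603165/322256380763) = 2288738628504174915/322256380763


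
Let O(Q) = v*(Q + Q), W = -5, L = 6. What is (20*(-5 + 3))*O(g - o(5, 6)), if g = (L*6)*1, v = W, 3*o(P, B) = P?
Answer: 41200/3 ≈ 13733.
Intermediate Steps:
o(P, B) = P/3
v = -5
g = 36 (g = (6*6)*1 = 36*1 = 36)
O(Q) = -10*Q (O(Q) = -5*(Q + Q) = -10*Q)
(20*(-5 + 3))*O(g - o(5, 6)) = (20*(-5 + 3))*(-10*(36 - 5/3)) = (20*(-2))*(-10*(36 - 1*5/3)) = -(-400)*(36 - 5/3) = -(-400)*103/3 = -40*(-1030/3) = 41200/3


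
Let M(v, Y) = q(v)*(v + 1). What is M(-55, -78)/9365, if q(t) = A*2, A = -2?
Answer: 216/9365 ≈ 0.023065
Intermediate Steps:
q(t) = -4 (q(t) = -2*2 = -4)
M(v, Y) = -4 - 4*v (M(v, Y) = -4*(v + 1) = -4*(1 + v) = -4 - 4*v)
M(-55, -78)/9365 = (-4 - 4*(-55))/9365 = (-4 + 220)*(1/9365) = 216*(1/9365) = 216/9365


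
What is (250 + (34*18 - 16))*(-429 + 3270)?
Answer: 2403486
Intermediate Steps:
(250 + (34*18 - 16))*(-429 + 3270) = (250 + (612 - 16))*2841 = (250 + 596)*2841 = 846*2841 = 2403486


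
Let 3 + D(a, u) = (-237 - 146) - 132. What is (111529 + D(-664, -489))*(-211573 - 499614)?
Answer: -78949580057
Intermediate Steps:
D(a, u) = -518 (D(a, u) = -3 + ((-237 - 146) - 132) = -3 + (-383 - 132) = -3 - 515 = -518)
(111529 + D(-664, -489))*(-211573 - 499614) = (111529 - 518)*(-211573 - 499614) = 111011*(-711187) = -78949580057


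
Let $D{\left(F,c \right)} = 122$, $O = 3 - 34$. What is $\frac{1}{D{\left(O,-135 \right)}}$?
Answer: $\frac{1}{122} \approx 0.0081967$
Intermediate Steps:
$O = -31$ ($O = 3 - 34 = -31$)
$\frac{1}{D{\left(O,-135 \right)}} = \frac{1}{122}$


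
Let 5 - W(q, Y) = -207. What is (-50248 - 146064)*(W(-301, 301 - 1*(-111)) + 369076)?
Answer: -72495665856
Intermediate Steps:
W(q, Y) = 212 (W(q, Y) = 5 - 1*(-207) = 5 + 207 = 212)
(-50248 - 146064)*(W(-301, 301 - 1*(-111)) + 369076) = (-50248 - 146064)*(212 + 369076) = -196312*369288 = -72495665856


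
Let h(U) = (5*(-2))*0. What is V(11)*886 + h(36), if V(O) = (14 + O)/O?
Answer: 22150/11 ≈ 2013.6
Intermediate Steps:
h(U) = 0 (h(U) = -10*0 = 0)
V(O) = (14 + O)/O
V(11)*886 + h(36) = ((14 + 11)/11)*886 + 0 = ((1/11)*25)*886 + 0 = (25/11)*886 + 0 = 22150/11 + 0 = 22150/11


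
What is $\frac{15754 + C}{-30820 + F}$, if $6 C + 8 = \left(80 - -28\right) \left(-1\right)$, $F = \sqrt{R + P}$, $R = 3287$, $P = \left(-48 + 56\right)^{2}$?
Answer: $- \frac{1454827280}{2849607147} - \frac{47204 \sqrt{3351}}{2849607147} \approx -0.51149$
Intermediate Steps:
$P = 64$ ($P = 8^{2} = 64$)
$F = \sqrt{3351}$ ($F = \sqrt{3287 + 64} = \sqrt{3351} \approx 57.888$)
$C = - \frac{58}{3}$ ($C = - \frac{4}{3} + \frac{\left(80 - -28\right) \left(-1\right)}{6} = - \frac{4}{3} + \frac{\left(80 + 28\right) \left(-1\right)}{6} = - \frac{4}{3} + \frac{108 \left(-1\right)}{6} = - \frac{4}{3} + \frac{1}{6} \left(-108\right) = - \frac{4}{3} - 18 = - \frac{58}{3} \approx -19.333$)
$\frac{15754 + C}{-30820 + F} = \frac{15754 - \frac{58}{3}}{-30820 + \sqrt{3351}} = \frac{47204}{3 \left(-30820 + \sqrt{3351}\right)}$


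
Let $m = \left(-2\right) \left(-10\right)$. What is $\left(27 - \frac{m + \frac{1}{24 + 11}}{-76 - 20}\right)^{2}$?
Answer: $\frac{8357799241}{11289600} \approx 740.31$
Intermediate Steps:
$m = 20$
$\left(27 - \frac{m + \frac{1}{24 + 11}}{-76 - 20}\right)^{2} = \left(27 - \frac{20 + \frac{1}{24 + 11}}{-76 - 20}\right)^{2} = \left(27 - \frac{20 + \frac{1}{35}}{-96}\right)^{2} = \left(27 - \left(20 + \frac{1}{35}\right) \left(- \frac{1}{96}\right)\right)^{2} = \left(27 - \frac{701}{35} \left(- \frac{1}{96}\right)\right)^{2} = \left(27 - - \frac{701}{3360}\right)^{2} = \left(27 + \frac{701}{3360}\right)^{2} = \left(\frac{91421}{3360}\right)^{2} = \frac{8357799241}{11289600}$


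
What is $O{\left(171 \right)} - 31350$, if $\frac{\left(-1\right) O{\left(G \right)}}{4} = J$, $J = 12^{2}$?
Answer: $-31926$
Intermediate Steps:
$J = 144$
$O{\left(G \right)} = -576$ ($O{\left(G \right)} = \left(-4\right) 144 = -576$)
$O{\left(171 \right)} - 31350 = -576 - 31350 = -31926$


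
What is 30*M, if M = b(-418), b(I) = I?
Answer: -12540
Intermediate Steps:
M = -418
30*M = 30*(-418) = -12540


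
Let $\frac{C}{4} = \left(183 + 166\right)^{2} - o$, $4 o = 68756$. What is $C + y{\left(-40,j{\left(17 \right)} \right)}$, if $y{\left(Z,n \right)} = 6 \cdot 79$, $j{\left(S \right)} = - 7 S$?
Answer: $418922$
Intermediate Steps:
$o = 17189$ ($o = \frac{1}{4} \cdot 68756 = 17189$)
$y{\left(Z,n \right)} = 474$
$C = 418448$ ($C = 4 \left(\left(183 + 166\right)^{2} - 17189\right) = 4 \left(349^{2} - 17189\right) = 4 \left(121801 - 17189\right) = 4 \cdot 104612 = 418448$)
$C + y{\left(-40,j{\left(17 \right)} \right)} = 418448 + 474 = 418922$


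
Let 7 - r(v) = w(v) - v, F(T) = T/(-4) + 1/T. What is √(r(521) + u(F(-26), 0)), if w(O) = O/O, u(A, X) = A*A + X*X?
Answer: √96119/13 ≈ 23.849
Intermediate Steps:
F(T) = 1/T - T/4 (F(T) = T*(-¼) + 1/T = -T/4 + 1/T = 1/T - T/4)
u(A, X) = A² + X²
w(O) = 1
r(v) = 6 + v (r(v) = 7 - (1 - v) = 7 + (-1 + v) = 6 + v)
√(r(521) + u(F(-26), 0)) = √((6 + 521) + ((1/(-26) - ¼*(-26))² + 0²)) = √(527 + ((-1/26 + 13/2)² + 0)) = √(527 + ((84/13)² + 0)) = √(527 + (7056/169 + 0)) = √(527 + 7056/169) = √(96119/169) = √96119/13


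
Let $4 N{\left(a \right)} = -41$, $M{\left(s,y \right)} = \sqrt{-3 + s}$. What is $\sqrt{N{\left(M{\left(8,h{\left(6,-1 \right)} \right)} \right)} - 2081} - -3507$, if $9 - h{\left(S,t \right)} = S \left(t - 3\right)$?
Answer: $3507 + \frac{i \sqrt{8365}}{2} \approx 3507.0 + 45.73 i$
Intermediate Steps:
$h{\left(S,t \right)} = 9 - S \left(-3 + t\right)$ ($h{\left(S,t \right)} = 9 - S \left(t - 3\right) = 9 - S \left(-3 + t\right)$)
$N{\left(a \right)} = - \frac{41}{4}$ ($N{\left(a \right)} = \frac{1}{4} \left(-41\right) = - \frac{41}{4}$)
$\sqrt{N{\left(M{\left(8,h{\left(6,-1 \right)} \right)} \right)} - 2081} - -3507 = \sqrt{- \frac{41}{4} - 2081} - -3507 = \sqrt{- \frac{8365}{4}} + 3507 = \frac{i \sqrt{8365}}{2} + 3507 = 3507 + \frac{i \sqrt{8365}}{2}$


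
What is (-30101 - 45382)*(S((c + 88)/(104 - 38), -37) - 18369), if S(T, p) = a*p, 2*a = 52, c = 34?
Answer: 1459161873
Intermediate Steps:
a = 26 (a = (½)*52 = 26)
S(T, p) = 26*p
(-30101 - 45382)*(S((c + 88)/(104 - 38), -37) - 18369) = (-30101 - 45382)*(26*(-37) - 18369) = -75483*(-962 - 18369) = -75483*(-19331) = 1459161873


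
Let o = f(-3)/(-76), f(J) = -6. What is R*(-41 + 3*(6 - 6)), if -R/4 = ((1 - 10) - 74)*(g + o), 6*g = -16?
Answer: 2007770/57 ≈ 35224.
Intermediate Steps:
g = -8/3 (g = (⅙)*(-16) = -8/3 ≈ -2.6667)
o = 3/38 (o = -6/(-76) = -6*(-1/76) = 3/38 ≈ 0.078947)
R = -48970/57 (R = -4*((1 - 10) - 74)*(-8/3 + 3/38) = -4*(-9 - 74)*(-295)/114 = -(-332)*(-295)/114 = -4*24485/114 = -48970/57 ≈ -859.12)
R*(-41 + 3*(6 - 6)) = -48970*(-41 + 3*(6 - 6))/57 = -48970*(-41 + 3*0)/57 = -48970*(-41 + 0)/57 = -48970/57*(-41) = 2007770/57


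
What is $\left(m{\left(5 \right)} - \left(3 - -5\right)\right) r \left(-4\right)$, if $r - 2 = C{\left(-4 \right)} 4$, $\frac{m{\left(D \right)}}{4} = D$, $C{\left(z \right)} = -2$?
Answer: $288$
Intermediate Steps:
$m{\left(D \right)} = 4 D$
$r = -6$ ($r = 2 - 8 = -6$)
$\left(m{\left(5 \right)} - \left(3 - -5\right)\right) r \left(-4\right) = \left(4 \cdot 5 - \left(3 - -5\right)\right) \left(-6\right) \left(-4\right) = \left(20 - \left(3 + 5\right)\right) \left(-6\right) \left(-4\right) = \left(20 - 8\right) \left(-6\right) \left(-4\right) = 12 \left(-6\right) \left(-4\right) = \left(-72\right) \left(-4\right) = 288$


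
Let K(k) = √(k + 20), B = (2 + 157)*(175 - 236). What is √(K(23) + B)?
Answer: √(-9699 + √43) ≈ 98.45*I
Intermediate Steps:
B = -9699 (B = 159*(-61) = -9699)
K(k) = √(20 + k)
√(K(23) + B) = √(√(20 + 23) - 9699) = √(√43 - 9699) = √(-9699 + √43)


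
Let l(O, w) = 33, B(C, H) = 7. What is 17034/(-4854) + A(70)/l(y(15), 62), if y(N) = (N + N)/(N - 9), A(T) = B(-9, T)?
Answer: -88024/26697 ≈ -3.2971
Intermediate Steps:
A(T) = 7
y(N) = 2*N/(-9 + N) (y(N) = (2*N)/(-9 + N) = 2*N/(-9 + N))
17034/(-4854) + A(70)/l(y(15), 62) = 17034/(-4854) + 7/33 = 17034*(-1/4854) + 7*(1/33) = -2839/809 + 7/33 = -88024/26697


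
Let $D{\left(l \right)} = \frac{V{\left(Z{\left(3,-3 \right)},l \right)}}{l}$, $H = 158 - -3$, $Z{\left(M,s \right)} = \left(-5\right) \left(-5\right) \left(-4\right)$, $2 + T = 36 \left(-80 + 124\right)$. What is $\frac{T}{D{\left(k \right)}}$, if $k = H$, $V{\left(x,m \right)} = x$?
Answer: $- \frac{127351}{50} \approx -2547.0$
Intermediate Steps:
$T = 1582$ ($T = -2 + 36 \left(-80 + 124\right) = -2 + 36 \cdot 44 = -2 + 1584 = 1582$)
$Z{\left(M,s \right)} = -100$ ($Z{\left(M,s \right)} = 25 \left(-4\right) = -100$)
$H = 161$ ($H = 158 + 3 = 161$)
$k = 161$
$D{\left(l \right)} = - \frac{100}{l}$
$\frac{T}{D{\left(k \right)}} = \frac{1582}{\left(-100\right) \frac{1}{161}} = \frac{1582}{- \frac{100}{161}} = 1582 \left(- \frac{161}{100}\right) = - \frac{127351}{50}$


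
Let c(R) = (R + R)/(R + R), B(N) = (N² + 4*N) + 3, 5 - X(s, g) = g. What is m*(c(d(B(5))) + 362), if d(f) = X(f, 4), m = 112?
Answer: 40656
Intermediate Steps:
X(s, g) = 5 - g
B(N) = 3 + N² + 4*N
d(f) = 1 (d(f) = 5 - 1*4 = 5 - 4 = 1)
c(R) = 1 (c(R) = (2*R)/((2*R)) = (2*R)*(1/(2*R)) = 1)
m*(c(d(B(5))) + 362) = 112*(1 + 362) = 112*363 = 40656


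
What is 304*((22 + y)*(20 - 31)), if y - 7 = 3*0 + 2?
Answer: -103664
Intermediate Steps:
y = 9 (y = 7 + (3*0 + 2) = 7 + (0 + 2) = 7 + 2 = 9)
304*((22 + y)*(20 - 31)) = 304*((22 + 9)*(20 - 31)) = 304*(31*(-11)) = 304*(-341) = -103664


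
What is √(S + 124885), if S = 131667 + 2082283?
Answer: √2338835 ≈ 1529.3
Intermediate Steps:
S = 2213950
√(S + 124885) = √(2213950 + 124885) = √2338835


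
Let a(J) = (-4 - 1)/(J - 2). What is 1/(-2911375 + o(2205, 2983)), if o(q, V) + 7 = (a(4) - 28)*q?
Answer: -2/5957269 ≈ -3.3572e-7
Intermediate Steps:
a(J) = -5/(-2 + J)
o(q, V) = -7 - 61*q/2 (o(q, V) = -7 + (-5/(-2 + 4) - 28)*q = -7 + (-5/2 - 28)*q = -7 - 61*q/2)
1/(-2911375 + o(2205, 2983)) = 1/(-2911375 + (-7 - 61/2*2205)) = 1/(-2911375 + (-7 - 134505/2)) = 1/(-2911375 - 134519/2) = 1/(-5957269/2) = -2/5957269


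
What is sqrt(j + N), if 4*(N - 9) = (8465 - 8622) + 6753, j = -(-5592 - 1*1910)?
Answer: 2*sqrt(2290) ≈ 95.708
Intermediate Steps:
j = 7502 (j = -(-5592 - 1910) = -1*(-7502) = 7502)
N = 1658 (N = 9 + ((8465 - 8622) + 6753)/4 = 9 + (-157 + 6753)/4 = 9 + (1/4)*6596 = 9 + 1649 = 1658)
sqrt(j + N) = sqrt(7502 + 1658) = sqrt(9160) = 2*sqrt(2290)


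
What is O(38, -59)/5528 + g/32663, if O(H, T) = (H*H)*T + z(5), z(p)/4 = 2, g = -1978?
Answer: -698357507/45140266 ≈ -15.471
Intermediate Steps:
z(p) = 8 (z(p) = 4*2 = 8)
O(H, T) = 8 + T*H² (O(H, T) = (H*H)*T + 8 = H²*T + 8 = T*H² + 8 = 8 + T*H²)
O(38, -59)/5528 + g/32663 = (8 - 59*38²)/5528 - 1978/32663 = (8 - 59*1444)*(1/5528) - 1978*1/32663 = (8 - 85196)*(1/5528) - 1978/32663 = -85188*1/5528 - 1978/32663 = -21297/1382 - 1978/32663 = -698357507/45140266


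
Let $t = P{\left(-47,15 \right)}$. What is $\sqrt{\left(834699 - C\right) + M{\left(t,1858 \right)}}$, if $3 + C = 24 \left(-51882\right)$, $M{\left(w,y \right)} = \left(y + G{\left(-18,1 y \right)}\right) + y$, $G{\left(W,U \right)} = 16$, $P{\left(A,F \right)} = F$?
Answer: $\sqrt{2083602} \approx 1443.5$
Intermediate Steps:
$t = 15$
$M{\left(w,y \right)} = 16 + 2 y$ ($M{\left(w,y \right)} = \left(y + 16\right) + y = \left(16 + y\right) + y = 16 + 2 y$)
$C = -1245171$ ($C = -3 + 24 \left(-51882\right) = -3 - 1245168 = -1245171$)
$\sqrt{\left(834699 - C\right) + M{\left(t,1858 \right)}} = \sqrt{\left(834699 - -1245171\right) + \left(16 + 2 \cdot 1858\right)} = \sqrt{\left(834699 + 1245171\right) + \left(16 + 3716\right)} = \sqrt{2079870 + 3732} = \sqrt{2083602}$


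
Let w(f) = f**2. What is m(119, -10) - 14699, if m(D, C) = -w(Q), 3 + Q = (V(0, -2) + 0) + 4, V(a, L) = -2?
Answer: -14700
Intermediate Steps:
Q = -1 (Q = -3 + ((-2 + 0) + 4) = -3 + (-2 + 4) = -3 + 2 = -1)
m(D, C) = -1 (m(D, C) = -1*(-1)**2 = -1*1 = -1)
m(119, -10) - 14699 = -1 - 14699 = -14700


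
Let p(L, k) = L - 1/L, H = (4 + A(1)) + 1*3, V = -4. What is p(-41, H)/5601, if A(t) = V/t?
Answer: -560/76547 ≈ -0.0073158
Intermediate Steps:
A(t) = -4/t
H = 3 (H = (4 - 4/1) + 1*3 = (4 - 4*1) + 3 = (4 - 4) + 3 = 0 + 3 = 3)
p(-41, H)/5601 = (-41 - 1/(-41))/5601 = (-41 - 1*(-1/41))*(1/5601) = (-41 + 1/41)*(1/5601) = -1680/41*1/5601 = -560/76547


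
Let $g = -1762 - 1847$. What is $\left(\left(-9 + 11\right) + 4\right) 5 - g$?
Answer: $3639$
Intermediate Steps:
$g = -3609$
$\left(\left(-9 + 11\right) + 4\right) 5 - g = \left(\left(-9 + 11\right) + 4\right) 5 - -3609 = \left(2 + 4\right) 5 + 3609 = 6 \cdot 5 + 3609 = 30 + 3609 = 3639$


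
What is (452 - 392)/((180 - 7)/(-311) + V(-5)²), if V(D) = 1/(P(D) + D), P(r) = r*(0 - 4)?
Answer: -2099250/19307 ≈ -108.73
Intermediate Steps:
P(r) = -4*r (P(r) = r*(-4) = -4*r)
V(D) = -1/(3*D) (V(D) = 1/(-4*D + D) = 1/(-3*D) = -1/(3*D))
(452 - 392)/((180 - 7)/(-311) + V(-5)²) = (452 - 392)/((180 - 7)/(-311) + (-⅓/(-5))²) = 60/(173*(-1/311) + (-⅓*(-⅕))²) = 60/(-173/311 + (1/15)²) = 60/(-173/311 + 1/225) = 60/(-38614/69975) = 60*(-69975/38614) = -2099250/19307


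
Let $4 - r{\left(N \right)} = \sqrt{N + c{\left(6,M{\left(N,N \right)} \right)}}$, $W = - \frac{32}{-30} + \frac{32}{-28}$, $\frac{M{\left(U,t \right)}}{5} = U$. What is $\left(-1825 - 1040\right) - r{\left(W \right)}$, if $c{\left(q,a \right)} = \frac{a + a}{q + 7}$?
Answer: $-2869 + \frac{2 i \sqrt{62790}}{1365} \approx -2869.0 + 0.36715 i$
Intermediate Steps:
$M{\left(U,t \right)} = 5 U$
$c{\left(q,a \right)} = \frac{2 a}{7 + q}$
$W = - \frac{8}{105}$ ($W = \left(-32\right) \left(- \frac{1}{30}\right) + 32 \left(- \frac{1}{28}\right) = \frac{16}{15} - \frac{8}{7} = - \frac{8}{105} \approx -0.07619$)
$r{\left(N \right)} = 4 - \frac{\sqrt{299} \sqrt{N}}{13}$ ($r{\left(N \right)} = 4 - \sqrt{N + \frac{2 \cdot 5 N}{7 + 6}} = 4 - \sqrt{N + \frac{2 \cdot 5 N}{13}} = 4 - \sqrt{N + 2 \cdot 5 N \frac{1}{13}} = 4 - \sqrt{N + \frac{10 N}{13}} = 4 - \sqrt{\frac{23 N}{13}} = 4 - \frac{\sqrt{299} \sqrt{N}}{13}$)
$\left(-1825 - 1040\right) - r{\left(W \right)} = \left(-1825 - 1040\right) - \left(4 - \frac{\sqrt{299} \sqrt{- \frac{8}{105}}}{13}\right) = -2865 - \left(4 - \frac{\sqrt{299} \frac{2 i \sqrt{210}}{105}}{13}\right) = -2865 - \left(4 - \frac{2 i \sqrt{62790}}{1365}\right) = -2869 + \frac{2 i \sqrt{62790}}{1365}$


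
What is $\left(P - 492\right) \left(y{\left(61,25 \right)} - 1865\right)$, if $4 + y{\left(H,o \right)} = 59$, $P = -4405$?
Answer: $8863570$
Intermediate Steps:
$y{\left(H,o \right)} = 55$ ($y{\left(H,o \right)} = -4 + 59 = 55$)
$\left(P - 492\right) \left(y{\left(61,25 \right)} - 1865\right) = \left(-4405 - 492\right) \left(55 - 1865\right) = \left(-4897\right) \left(-1810\right) = 8863570$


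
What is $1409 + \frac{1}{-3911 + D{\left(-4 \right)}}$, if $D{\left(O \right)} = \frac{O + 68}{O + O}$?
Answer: $\frac{5521870}{3919} \approx 1409.0$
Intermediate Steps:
$D{\left(O \right)} = \frac{68 + O}{2 O}$
$1409 + \frac{1}{-3911 + D{\left(-4 \right)}} = 1409 + \frac{1}{-3911 + \frac{68 - 4}{2 \left(-4\right)}} = 1409 + \frac{1}{-3911 + \frac{1}{2} \left(- \frac{1}{4}\right) 64} = 1409 + \frac{1}{-3911 - 8} = 1409 + \frac{1}{-3919} = 1409 - \frac{1}{3919} = \frac{5521870}{3919}$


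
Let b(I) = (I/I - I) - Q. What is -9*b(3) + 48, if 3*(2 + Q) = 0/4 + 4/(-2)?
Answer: 42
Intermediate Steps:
Q = -8/3 (Q = -2 + (0/4 + 4/(-2))/3 = -2 + (0*(1/4) + 4*(-1/2))/3 = -2 + (0 - 2)/3 = -2 + (1/3)*(-2) = -2 - 2/3 = -8/3 ≈ -2.6667)
b(I) = 11/3 - I (b(I) = (I/I - I) - 1*(-8/3) = (1 - I) + 8/3 = 11/3 - I)
-9*b(3) + 48 = -9*(11/3 - 1*3) + 48 = -9*(11/3 - 3) + 48 = -9*2/3 + 48 = -6 + 48 = 42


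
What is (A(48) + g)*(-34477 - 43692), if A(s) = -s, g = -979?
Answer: 80279563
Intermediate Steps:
(A(48) + g)*(-34477 - 43692) = (-1*48 - 979)*(-34477 - 43692) = (-48 - 979)*(-78169) = -1027*(-78169) = 80279563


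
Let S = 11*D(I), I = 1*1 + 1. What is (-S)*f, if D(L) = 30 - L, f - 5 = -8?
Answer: 924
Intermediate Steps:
I = 2 (I = 1 + 1 = 2)
f = -3 (f = 5 - 8 = -3)
S = 308 (S = 11*(30 - 1*2) = 11*(30 - 2) = 11*28 = 308)
(-S)*f = -1*308*(-3) = -308*(-3) = 924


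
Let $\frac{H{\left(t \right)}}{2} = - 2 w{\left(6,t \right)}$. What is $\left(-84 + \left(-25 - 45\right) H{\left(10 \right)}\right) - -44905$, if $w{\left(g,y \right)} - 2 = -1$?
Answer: $45101$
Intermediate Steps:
$w{\left(g,y \right)} = 1$ ($w{\left(g,y \right)} = 2 - 1 = 1$)
$H{\left(t \right)} = -4$ ($H{\left(t \right)} = 2 \left(\left(-2\right) 1\right) = 2 \left(-2\right) = -4$)
$\left(-84 + \left(-25 - 45\right) H{\left(10 \right)}\right) - -44905 = \left(-84 + \left(-25 - 45\right) \left(-4\right)\right) - -44905 = \left(-84 - -280\right) + 44905 = \left(-84 + 280\right) + 44905 = 196 + 44905 = 45101$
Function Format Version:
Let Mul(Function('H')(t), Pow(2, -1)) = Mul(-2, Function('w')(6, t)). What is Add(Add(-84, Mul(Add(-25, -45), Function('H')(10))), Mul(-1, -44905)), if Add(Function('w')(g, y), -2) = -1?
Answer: 45101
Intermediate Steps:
Function('w')(g, y) = 1 (Function('w')(g, y) = Add(2, -1) = 1)
Function('H')(t) = -4 (Function('H')(t) = Mul(2, Mul(-2, 1)) = Mul(2, -2) = -4)
Add(Add(-84, Mul(Add(-25, -45), Function('H')(10))), Mul(-1, -44905)) = Add(Add(-84, Mul(Add(-25, -45), -4)), Mul(-1, -44905)) = Add(Add(-84, Mul(-70, -4)), 44905) = Add(Add(-84, 280), 44905) = Add(196, 44905) = 45101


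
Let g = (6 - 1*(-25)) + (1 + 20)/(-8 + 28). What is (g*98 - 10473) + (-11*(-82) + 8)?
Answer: -64221/10 ≈ -6422.1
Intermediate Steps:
g = 641/20 (g = (6 + 25) + 21/20 = 31 + 21*(1/20) = 31 + 21/20 = 641/20 ≈ 32.050)
(g*98 - 10473) + (-11*(-82) + 8) = ((641/20)*98 - 10473) + (-11*(-82) + 8) = (31409/10 - 10473) + (902 + 8) = -73321/10 + 910 = -64221/10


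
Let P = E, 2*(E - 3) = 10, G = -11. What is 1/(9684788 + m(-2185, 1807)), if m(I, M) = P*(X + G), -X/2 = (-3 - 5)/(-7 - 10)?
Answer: 17/164639772 ≈ 1.0326e-7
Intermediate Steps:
E = 8 (E = 3 + (1/2)*10 = 3 + 5 = 8)
P = 8
X = -16/17 (X = -2*(-3 - 5)/(-7 - 10) = -(-16)/(-17) = -(-16)*(-1)/17 = -2*8/17 = -16/17 ≈ -0.94118)
m(I, M) = -1624/17 (m(I, M) = 8*(-16/17 - 11) = 8*(-203/17) = -1624/17)
1/(9684788 + m(-2185, 1807)) = 1/(9684788 - 1624/17) = 1/(164639772/17) = 17/164639772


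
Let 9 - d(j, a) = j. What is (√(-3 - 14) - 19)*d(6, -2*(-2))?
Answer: -57 + 3*I*√17 ≈ -57.0 + 12.369*I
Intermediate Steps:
d(j, a) = 9 - j
(√(-3 - 14) - 19)*d(6, -2*(-2)) = (√(-3 - 14) - 19)*(9 - 1*6) = (√(-17) - 19)*(9 - 6) = (I*√17 - 19)*3 = (-19 + I*√17)*3 = -57 + 3*I*√17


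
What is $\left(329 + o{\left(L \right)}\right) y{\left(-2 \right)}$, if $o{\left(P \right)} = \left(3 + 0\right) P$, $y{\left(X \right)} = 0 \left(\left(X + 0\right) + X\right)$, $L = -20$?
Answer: $0$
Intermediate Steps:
$y{\left(X \right)} = 0$ ($y{\left(X \right)} = 0 \left(X + X\right) = 0 \cdot 2 X = 0$)
$o{\left(P \right)} = 3 P$
$\left(329 + o{\left(L \right)}\right) y{\left(-2 \right)} = \left(329 + 3 \left(-20\right)\right) 0 = \left(329 - 60\right) 0 = 269 \cdot 0 = 0$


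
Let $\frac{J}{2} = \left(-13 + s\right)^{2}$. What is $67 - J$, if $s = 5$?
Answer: $-61$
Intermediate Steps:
$J = 128$ ($J = 2 \left(-13 + 5\right)^{2} = 2 \left(-8\right)^{2} = 2 \cdot 64 = 128$)
$67 - J = 67 - 128 = -61$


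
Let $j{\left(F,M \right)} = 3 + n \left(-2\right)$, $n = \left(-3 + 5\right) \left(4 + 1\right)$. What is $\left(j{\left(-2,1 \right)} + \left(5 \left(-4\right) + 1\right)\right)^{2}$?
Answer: $1296$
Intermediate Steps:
$n = 10$ ($n = 2 \cdot 5 = 10$)
$j{\left(F,M \right)} = -17$ ($j{\left(F,M \right)} = 3 + 10 \left(-2\right) = 3 - 20 = -17$)
$\left(j{\left(-2,1 \right)} + \left(5 \left(-4\right) + 1\right)\right)^{2} = \left(-17 + \left(5 \left(-4\right) + 1\right)\right)^{2} = \left(-17 + \left(-20 + 1\right)\right)^{2} = \left(-17 - 19\right)^{2} = \left(-36\right)^{2} = 1296$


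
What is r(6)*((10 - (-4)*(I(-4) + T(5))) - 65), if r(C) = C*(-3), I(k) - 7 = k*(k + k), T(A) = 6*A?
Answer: -3978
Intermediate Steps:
I(k) = 7 + 2*k**2 (I(k) = 7 + k*(k + k) = 7 + k*(2*k) = 7 + 2*k**2)
r(C) = -3*C
r(6)*((10 - (-4)*(I(-4) + T(5))) - 65) = (-3*6)*((10 - (-4)*((7 + 2*(-4)**2) + 6*5)) - 65) = -18*((10 - (-4)*((7 + 2*16) + 30)) - 65) = -18*((10 - (-4)*((7 + 32) + 30)) - 65) = -18*((10 - (-4)*(39 + 30)) - 65) = -18*((10 - (-4)*69) - 65) = -18*((10 - 1*(-276)) - 65) = -18*((10 + 276) - 65) = -18*(286 - 65) = -18*221 = -3978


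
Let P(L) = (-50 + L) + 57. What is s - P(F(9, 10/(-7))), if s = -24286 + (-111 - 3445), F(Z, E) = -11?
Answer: -27838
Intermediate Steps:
s = -27842 (s = -24286 - 3556 = -27842)
P(L) = 7 + L
s - P(F(9, 10/(-7))) = -27842 - (7 - 11) = -27842 - 1*(-4) = -27842 + 4 = -27838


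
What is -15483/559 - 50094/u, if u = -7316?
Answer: -3279657/157294 ≈ -20.850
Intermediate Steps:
-15483/559 - 50094/u = -15483/559 - 50094/(-7316) = -15483*1/559 - 50094*(-1/7316) = -1191/43 + 25047/3658 = -3279657/157294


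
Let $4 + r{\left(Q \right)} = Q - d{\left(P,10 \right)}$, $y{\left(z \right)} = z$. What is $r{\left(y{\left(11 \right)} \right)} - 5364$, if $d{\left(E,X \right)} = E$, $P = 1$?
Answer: $-5358$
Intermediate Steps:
$r{\left(Q \right)} = -5 + Q$ ($r{\left(Q \right)} = -4 + \left(Q - 1\right) = -4 + \left(-1 + Q\right) = -5 + Q$)
$r{\left(y{\left(11 \right)} \right)} - 5364 = \left(-5 + 11\right) - 5364 = 6 - 5364 = -5358$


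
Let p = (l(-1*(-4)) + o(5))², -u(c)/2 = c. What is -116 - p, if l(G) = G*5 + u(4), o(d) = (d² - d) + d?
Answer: -1485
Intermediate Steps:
u(c) = -2*c
o(d) = d²
l(G) = -8 + 5*G (l(G) = G*5 - 2*4 = 5*G - 8 = -8 + 5*G)
p = 1369 (p = ((-8 + 5*(-1*(-4))) + 5²)² = ((-8 + 5*4) + 25)² = ((-8 + 20) + 25)² = (12 + 25)² = 37² = 1369)
-116 - p = -116 - 1*1369 = -116 - 1369 = -1485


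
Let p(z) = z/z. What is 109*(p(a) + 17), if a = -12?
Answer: 1962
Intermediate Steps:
p(z) = 1
109*(p(a) + 17) = 109*(1 + 17) = 109*18 = 1962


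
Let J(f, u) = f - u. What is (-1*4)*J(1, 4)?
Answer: 12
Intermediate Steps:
(-1*4)*J(1, 4) = (-1*4)*(1 - 1*4) = -4*(1 - 4) = -4*(-3) = 12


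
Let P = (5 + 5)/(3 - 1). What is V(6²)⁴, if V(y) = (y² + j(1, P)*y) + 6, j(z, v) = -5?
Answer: 1584788925456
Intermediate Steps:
P = 5 (P = 10/2 = 10*(½) = 5)
V(y) = 6 + y² - 5*y (V(y) = (y² - 5*y) + 6 = 6 + y² - 5*y)
V(6²)⁴ = (6 + (6²)² - 5*6²)⁴ = (6 + 36² - 5*36)⁴ = (6 + 1296 - 180)⁴ = 1122⁴ = 1584788925456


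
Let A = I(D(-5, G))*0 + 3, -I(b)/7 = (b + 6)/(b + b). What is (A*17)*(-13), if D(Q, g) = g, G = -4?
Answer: -663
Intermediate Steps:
I(b) = -7*(6 + b)/(2*b) (I(b) = -7*(b + 6)/(b + b) = -7*(6 + b)/(2*b))
A = 3 (A = (-7/2 - 21/(-4))*0 + 3 = (-7/2 - 21*(-1/4))*0 + 3 = (-7/2 + 21/4)*0 + 3 = (7/4)*0 + 3 = 0 + 3 = 3)
(A*17)*(-13) = (3*17)*(-13) = 51*(-13) = -663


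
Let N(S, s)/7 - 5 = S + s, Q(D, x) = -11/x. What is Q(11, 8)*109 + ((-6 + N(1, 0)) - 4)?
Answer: -943/8 ≈ -117.88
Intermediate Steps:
N(S, s) = 35 + 7*S + 7*s (N(S, s) = 35 + 7*(S + s) = 35 + (7*S + 7*s) = 35 + 7*S + 7*s)
Q(11, 8)*109 + ((-6 + N(1, 0)) - 4) = -11/8*109 + ((-6 + (35 + 7*1 + 7*0)) - 4) = -11*⅛*109 + ((-6 + (35 + 7 + 0)) - 4) = -11/8*109 + ((-6 + 42) - 4) = -1199/8 + (36 - 4) = -1199/8 + 32 = -943/8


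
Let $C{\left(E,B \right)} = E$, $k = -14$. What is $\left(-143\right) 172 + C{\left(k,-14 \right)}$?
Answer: $-24610$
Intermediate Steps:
$\left(-143\right) 172 + C{\left(k,-14 \right)} = \left(-143\right) 172 - 14 = -24596 - 14 = -24610$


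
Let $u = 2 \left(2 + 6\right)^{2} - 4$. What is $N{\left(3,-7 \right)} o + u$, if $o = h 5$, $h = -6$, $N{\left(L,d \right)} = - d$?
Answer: $-86$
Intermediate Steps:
$o = -30$ ($o = \left(-6\right) 5 = -30$)
$u = 124$ ($u = 2 \cdot 8^{2} - 4 = 2 \cdot 64 - 4 = 128 - 4 = 124$)
$N{\left(3,-7 \right)} o + u = \left(-1\right) \left(-7\right) \left(-30\right) + 124 = 7 \left(-30\right) + 124 = -210 + 124 = -86$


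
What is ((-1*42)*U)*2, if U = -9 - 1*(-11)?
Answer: -168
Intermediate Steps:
U = 2 (U = -9 + 11 = 2)
((-1*42)*U)*2 = (-1*42*2)*2 = -42*2*2 = -84*2 = -168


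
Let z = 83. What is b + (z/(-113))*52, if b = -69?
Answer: -12113/113 ≈ -107.19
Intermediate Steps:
b + (z/(-113))*52 = -69 + (83/(-113))*52 = -69 + (83*(-1/113))*52 = -69 - 83/113*52 = -69 - 4316/113 = -12113/113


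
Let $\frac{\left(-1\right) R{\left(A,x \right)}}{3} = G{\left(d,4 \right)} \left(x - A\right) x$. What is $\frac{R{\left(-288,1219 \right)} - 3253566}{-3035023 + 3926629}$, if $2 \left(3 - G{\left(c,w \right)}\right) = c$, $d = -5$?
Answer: $- \frac{22376407}{594404} \approx -37.645$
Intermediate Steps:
$G{\left(c,w \right)} = 3 - \frac{c}{2}$
$R{\left(A,x \right)} = - 3 x \left(- \frac{11 A}{2} + \frac{11 x}{2}\right)$ ($R{\left(A,x \right)} = - 3 \left(3 - - \frac{5}{2}\right) \left(x - A\right) x = - 3 \left(3 + \frac{5}{2}\right) \left(x - A\right) x = - 3 \frac{11 \left(x - A\right)}{2} x = - 3 \left(- \frac{11 A}{2} + \frac{11 x}{2}\right) x = - 3 x \left(- \frac{11 A}{2} + \frac{11 x}{2}\right)$)
$\frac{R{\left(-288,1219 \right)} - 3253566}{-3035023 + 3926629} = \frac{\frac{33}{2} \cdot 1219 \left(-288 - 1219\right) - 3253566}{-3035023 + 3926629} = \frac{\frac{33}{2} \cdot 1219 \left(-288 - 1219\right) - 3253566}{891606} = \left(\frac{33}{2} \cdot 1219 \left(-1507\right) - 3253566\right) \frac{1}{891606} = \left(- \frac{60622089}{2} - 3253566\right) \frac{1}{891606} = \left(- \frac{67129221}{2}\right) \frac{1}{891606} = - \frac{22376407}{594404}$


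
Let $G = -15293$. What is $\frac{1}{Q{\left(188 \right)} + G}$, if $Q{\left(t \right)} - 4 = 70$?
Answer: $- \frac{1}{15219} \approx -6.5707 \cdot 10^{-5}$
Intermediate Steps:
$Q{\left(t \right)} = 74$ ($Q{\left(t \right)} = 4 + 70 = 74$)
$\frac{1}{Q{\left(188 \right)} + G} = \frac{1}{74 - 15293} = \frac{1}{-15219} = - \frac{1}{15219}$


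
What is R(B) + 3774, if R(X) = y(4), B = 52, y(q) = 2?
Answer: 3776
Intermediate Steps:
R(X) = 2
R(B) + 3774 = 2 + 3774 = 3776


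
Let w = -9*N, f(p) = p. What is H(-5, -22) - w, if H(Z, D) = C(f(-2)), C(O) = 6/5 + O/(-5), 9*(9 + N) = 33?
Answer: -232/5 ≈ -46.400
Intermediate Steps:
N = -16/3 (N = -9 + (⅑)*33 = -9 + 11/3 = -16/3 ≈ -5.3333)
C(O) = 6/5 - O/5 (C(O) = 6*(⅕) + O*(-⅕) = 6/5 - O/5)
w = 48 (w = -9*(-16/3) = 48)
H(Z, D) = 8/5 (H(Z, D) = 6/5 - ⅕*(-2) = 6/5 + ⅖ = 8/5)
H(-5, -22) - w = 8/5 - 1*48 = 8/5 - 48 = -232/5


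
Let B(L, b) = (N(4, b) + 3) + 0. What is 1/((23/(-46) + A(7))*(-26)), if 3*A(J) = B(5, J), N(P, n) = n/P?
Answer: -6/169 ≈ -0.035503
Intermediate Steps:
B(L, b) = 3 + b/4 (B(L, b) = (b/4 + 3) + 0 = (3 + b/4) + 0 = 3 + b/4)
A(J) = 1 + J/12 (A(J) = (3 + J/4)/3 = 1 + J/12)
1/((23/(-46) + A(7))*(-26)) = 1/((23/(-46) + (1 + (1/12)*7))*(-26)) = 1/((23*(-1/46) + (1 + 7/12))*(-26)) = 1/((-½ + 19/12)*(-26)) = 1/((13/12)*(-26)) = 1/(-169/6) = -6/169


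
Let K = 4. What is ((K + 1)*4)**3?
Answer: 8000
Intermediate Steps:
((K + 1)*4)**3 = ((4 + 1)*4)**3 = (5*4)**3 = 20**3 = 8000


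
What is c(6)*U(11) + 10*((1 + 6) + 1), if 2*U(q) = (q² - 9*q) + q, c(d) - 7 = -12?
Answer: -5/2 ≈ -2.5000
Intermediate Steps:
c(d) = -5 (c(d) = 7 - 12 = -5)
U(q) = q²/2 - 4*q (U(q) = ((q² - 9*q) + q)/2 = (q² - 8*q)/2 = q²/2 - 4*q)
c(6)*U(11) + 10*((1 + 6) + 1) = -5*11*(-8 + 11)/2 + 10*((1 + 6) + 1) = -5*11*3/2 + 10*(7 + 1) = -5*33/2 + 10*8 = -165/2 + 80 = -5/2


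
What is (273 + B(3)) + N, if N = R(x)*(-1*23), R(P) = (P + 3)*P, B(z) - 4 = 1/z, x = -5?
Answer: 142/3 ≈ 47.333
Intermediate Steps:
B(z) = 4 + 1/z
R(P) = P*(3 + P) (R(P) = (3 + P)*P = P*(3 + P))
N = -230 (N = (-5*(3 - 5))*(-1*23) = -5*(-2)*(-23) = 10*(-23) = -230)
(273 + B(3)) + N = (273 + (4 + 1/3)) - 230 = (273 + (4 + ⅓)) - 230 = (273 + 13/3) - 230 = 832/3 - 230 = 142/3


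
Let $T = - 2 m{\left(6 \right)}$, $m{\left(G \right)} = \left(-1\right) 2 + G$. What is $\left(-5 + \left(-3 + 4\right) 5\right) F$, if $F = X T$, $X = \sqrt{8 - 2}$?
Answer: $0$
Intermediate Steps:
$m{\left(G \right)} = -2 + G$
$T = -8$ ($T = - 2 \left(-2 + 6\right) = \left(-2\right) 4 = -8$)
$X = \sqrt{6} \approx 2.4495$
$F = - 8 \sqrt{6}$ ($F = \sqrt{6} \left(-8\right) = - 8 \sqrt{6} \approx -19.596$)
$\left(-5 + \left(-3 + 4\right) 5\right) F = \left(-5 + \left(-3 + 4\right) 5\right) \left(- 8 \sqrt{6}\right) = \left(-5 + 1 \cdot 5\right) \left(- 8 \sqrt{6}\right) = \left(-5 + 5\right) \left(- 8 \sqrt{6}\right) = 0 \left(- 8 \sqrt{6}\right) = 0$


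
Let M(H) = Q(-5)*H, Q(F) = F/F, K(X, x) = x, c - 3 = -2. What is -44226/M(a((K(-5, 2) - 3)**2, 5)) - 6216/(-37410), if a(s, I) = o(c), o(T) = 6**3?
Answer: -5102321/24940 ≈ -204.58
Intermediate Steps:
c = 1 (c = 3 - 2 = 1)
Q(F) = 1
o(T) = 216
a(s, I) = 216
M(H) = H (M(H) = 1*H = H)
-44226/M(a((K(-5, 2) - 3)**2, 5)) - 6216/(-37410) = -44226/216 - 6216/(-37410) = -44226*1/216 - 6216*(-1/37410) = -819/4 + 1036/6235 = -5102321/24940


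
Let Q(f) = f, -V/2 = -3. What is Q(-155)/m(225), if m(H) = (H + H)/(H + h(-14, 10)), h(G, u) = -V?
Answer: -2263/30 ≈ -75.433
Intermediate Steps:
V = 6 (V = -2*(-3) = 6)
h(G, u) = -6 (h(G, u) = -1*6 = -6)
m(H) = 2*H/(-6 + H) (m(H) = (H + H)/(H - 6) = (2*H)/(-6 + H) = 2*H/(-6 + H))
Q(-155)/m(225) = -155/(2*225/(-6 + 225)) = -155/(2*225/219) = -155/(2*225*(1/219)) = -155/150/73 = -155*73/150 = -2263/30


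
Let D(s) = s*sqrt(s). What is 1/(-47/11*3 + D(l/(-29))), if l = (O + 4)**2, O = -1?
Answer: -12609113/161655306 + 10527*I*sqrt(29)/53885102 ≈ -0.078 + 0.001052*I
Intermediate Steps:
l = 9 (l = (-1 + 4)**2 = 3**2 = 9)
D(s) = s**(3/2)
1/(-47/11*3 + D(l/(-29))) = 1/(-47/11*3 + (9/(-29))**(3/2)) = 1/(-47*1/11*3 + (9*(-1/29))**(3/2)) = 1/(-47/11*3 + (-9/29)**(3/2)) = 1/(-141/11 - 27*I*sqrt(29)/841)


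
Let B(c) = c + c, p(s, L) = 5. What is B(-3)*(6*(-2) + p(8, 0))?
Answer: 42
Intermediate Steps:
B(c) = 2*c
B(-3)*(6*(-2) + p(8, 0)) = (2*(-3))*(6*(-2) + 5) = -6*(-12 + 5) = -6*(-7) = 42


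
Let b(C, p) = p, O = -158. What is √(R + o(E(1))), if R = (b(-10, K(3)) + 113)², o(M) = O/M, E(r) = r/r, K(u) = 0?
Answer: √12611 ≈ 112.30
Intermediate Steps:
E(r) = 1
o(M) = -158/M
R = 12769 (R = (0 + 113)² = 113² = 12769)
√(R + o(E(1))) = √(12769 - 158/1) = √(12769 - 158*1) = √(12769 - 158) = √12611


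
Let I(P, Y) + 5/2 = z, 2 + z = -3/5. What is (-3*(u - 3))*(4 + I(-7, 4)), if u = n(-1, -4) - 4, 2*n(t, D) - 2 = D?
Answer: -132/5 ≈ -26.400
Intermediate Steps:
z = -13/5 (z = -2 - 3/5 = -2 - 3*⅕ = -2 - ⅗ = -13/5 ≈ -2.6000)
n(t, D) = 1 + D/2
u = -5 (u = (1 + (½)*(-4)) - 4 = (1 - 2) - 4 = -1 - 4 = -5)
I(P, Y) = -51/10 (I(P, Y) = -5/2 - 13/5 = -51/10)
(-3*(u - 3))*(4 + I(-7, 4)) = (-3*(-5 - 3))*(4 - 51/10) = -3*(-8)*(-11/10) = 24*(-11/10) = -132/5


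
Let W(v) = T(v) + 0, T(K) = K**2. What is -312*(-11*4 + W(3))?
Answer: 10920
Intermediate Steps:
W(v) = v**2 (W(v) = v**2 + 0 = v**2)
-312*(-11*4 + W(3)) = -312*(-11*4 + 3**2) = -312*(-44 + 9) = -312*(-35) = 10920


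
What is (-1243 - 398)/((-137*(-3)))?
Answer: -547/137 ≈ -3.9927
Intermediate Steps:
(-1243 - 398)/((-137*(-3))) = -1641/411 = -1641*1/411 = -547/137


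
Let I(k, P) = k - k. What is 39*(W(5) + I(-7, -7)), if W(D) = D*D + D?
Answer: 1170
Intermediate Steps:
W(D) = D + D² (W(D) = D² + D = D + D²)
I(k, P) = 0
39*(W(5) + I(-7, -7)) = 39*(5*(1 + 5) + 0) = 39*(5*6 + 0) = 39*(30 + 0) = 39*30 = 1170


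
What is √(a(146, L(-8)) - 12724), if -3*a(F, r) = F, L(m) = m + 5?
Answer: 7*I*√2346/3 ≈ 113.02*I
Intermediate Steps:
L(m) = 5 + m
a(F, r) = -F/3
√(a(146, L(-8)) - 12724) = √(-⅓*146 - 12724) = √(-146/3 - 12724) = √(-38318/3) = 7*I*√2346/3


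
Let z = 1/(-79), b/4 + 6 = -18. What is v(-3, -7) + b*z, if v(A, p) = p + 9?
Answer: 254/79 ≈ 3.2152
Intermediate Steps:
v(A, p) = 9 + p
b = -96 (b = -24 + 4*(-18) = -24 - 72 = -96)
z = -1/79 ≈ -0.012658
v(-3, -7) + b*z = (9 - 7) - 96*(-1/79) = 2 + 96/79 = 254/79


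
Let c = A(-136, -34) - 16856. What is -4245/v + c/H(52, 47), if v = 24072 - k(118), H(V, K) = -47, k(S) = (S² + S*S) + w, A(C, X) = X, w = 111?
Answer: 65850945/182689 ≈ 360.45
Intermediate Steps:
k(S) = 111 + 2*S² (k(S) = (S² + S*S) + 111 = (S² + S²) + 111 = 2*S² + 111 = 111 + 2*S²)
c = -16890 (c = -34 - 16856 = -16890)
v = -3887 (v = 24072 - (111 + 2*118²) = 24072 - (111 + 2*13924) = 24072 - (111 + 27848) = 24072 - 1*27959 = 24072 - 27959 = -3887)
-4245/v + c/H(52, 47) = -4245/(-3887) - 16890/(-47) = -4245*(-1/3887) - 16890*(-1/47) = 4245/3887 + 16890/47 = 65850945/182689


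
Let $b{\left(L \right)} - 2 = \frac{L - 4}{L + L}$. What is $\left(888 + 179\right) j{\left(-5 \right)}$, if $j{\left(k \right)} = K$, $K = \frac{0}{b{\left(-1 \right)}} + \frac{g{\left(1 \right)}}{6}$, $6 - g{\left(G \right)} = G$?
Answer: $\frac{5335}{6} \approx 889.17$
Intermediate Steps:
$g{\left(G \right)} = 6 - G$
$b{\left(L \right)} = 2 + \frac{-4 + L}{2 L}$ ($b{\left(L \right)} = 2 + \frac{L - 4}{L + L} = 2 + \frac{-4 + L}{2 L}$)
$K = \frac{5}{6}$ ($K = \frac{0}{\frac{5}{2} - \frac{2}{-1}} + \frac{6 - 1}{6} = \frac{0}{\frac{5}{2} - -2} + \left(6 - 1\right) \frac{1}{6} = \frac{0}{\frac{5}{2} + 2} + 5 \cdot \frac{1}{6} = \frac{0}{\frac{9}{2}} + \frac{5}{6} = 0 \cdot \frac{2}{9} + \frac{5}{6} = 0 + \frac{5}{6} = \frac{5}{6} \approx 0.83333$)
$j{\left(k \right)} = \frac{5}{6}$
$\left(888 + 179\right) j{\left(-5 \right)} = \left(888 + 179\right) \frac{5}{6} = 1067 \cdot \frac{5}{6} = \frac{5335}{6}$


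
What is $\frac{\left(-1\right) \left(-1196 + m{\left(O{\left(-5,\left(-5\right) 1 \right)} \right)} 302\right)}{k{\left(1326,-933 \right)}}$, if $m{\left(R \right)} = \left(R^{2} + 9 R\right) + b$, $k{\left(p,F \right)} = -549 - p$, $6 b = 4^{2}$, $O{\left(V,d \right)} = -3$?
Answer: $- \frac{3496}{1125} \approx -3.1076$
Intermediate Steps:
$b = \frac{8}{3}$ ($b = \frac{4^{2}}{6} = \frac{1}{6} \cdot 16 = \frac{8}{3} \approx 2.6667$)
$m{\left(R \right)} = \frac{8}{3} + R^{2} + 9 R$ ($m{\left(R \right)} = \left(R^{2} + 9 R\right) + \frac{8}{3} = \frac{8}{3} + R^{2} + 9 R$)
$\frac{\left(-1\right) \left(-1196 + m{\left(O{\left(-5,\left(-5\right) 1 \right)} \right)} 302\right)}{k{\left(1326,-933 \right)}} = \frac{\left(-1\right) \left(-1196 + \left(\frac{8}{3} + \left(-3\right)^{2} + 9 \left(-3\right)\right) 302\right)}{-549 - 1326} = \frac{\left(-1\right) \left(-1196 + \left(\frac{8}{3} + 9 - 27\right) 302\right)}{-549 - 1326} = \frac{\left(-1\right) \left(-1196 - \frac{13892}{3}\right)}{-1875} = - (-1196 - \frac{13892}{3}) \left(- \frac{1}{1875}\right) = \left(-1\right) \left(- \frac{17480}{3}\right) \left(- \frac{1}{1875}\right) = \frac{17480}{3} \left(- \frac{1}{1875}\right) = - \frac{3496}{1125}$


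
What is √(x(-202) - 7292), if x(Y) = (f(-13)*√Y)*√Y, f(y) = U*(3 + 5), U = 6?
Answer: 2*I*√4247 ≈ 130.34*I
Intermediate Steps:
f(y) = 48 (f(y) = 6*(3 + 5) = 6*8 = 48)
x(Y) = 48*Y (x(Y) = (48*√Y)*√Y = 48*Y)
√(x(-202) - 7292) = √(48*(-202) - 7292) = √(-9696 - 7292) = √(-16988) = 2*I*√4247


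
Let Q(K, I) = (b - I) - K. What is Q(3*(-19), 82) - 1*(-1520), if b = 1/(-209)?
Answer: 312454/209 ≈ 1495.0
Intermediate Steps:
b = -1/209 ≈ -0.0047847
Q(K, I) = -1/209 - I - K (Q(K, I) = (-1/209 - I) - K = -1/209 - I - K)
Q(3*(-19), 82) - 1*(-1520) = (-1/209 - 1*82 - 3*(-19)) - 1*(-1520) = (-1/209 - 82 - 1*(-57)) + 1520 = (-1/209 - 82 + 57) + 1520 = -5226/209 + 1520 = 312454/209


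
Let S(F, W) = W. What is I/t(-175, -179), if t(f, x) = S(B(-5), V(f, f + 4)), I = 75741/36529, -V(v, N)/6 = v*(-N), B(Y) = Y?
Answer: 25247/2186260650 ≈ 1.1548e-5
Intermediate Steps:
V(v, N) = 6*N*v (V(v, N) = -6*v*(-N) = -(-6)*N*v = 6*N*v)
I = 75741/36529 (I = 75741*(1/36529) = 75741/36529 ≈ 2.0734)
t(f, x) = 6*f*(4 + f) (t(f, x) = 6*(f + 4)*f = 6*(4 + f)*f = 6*f*(4 + f))
I/t(-175, -179) = 75741/(36529*((6*(-175)*(4 - 175)))) = 75741/(36529*((6*(-175)*(-171)))) = (75741/36529)/179550 = (75741/36529)*(1/179550) = 25247/2186260650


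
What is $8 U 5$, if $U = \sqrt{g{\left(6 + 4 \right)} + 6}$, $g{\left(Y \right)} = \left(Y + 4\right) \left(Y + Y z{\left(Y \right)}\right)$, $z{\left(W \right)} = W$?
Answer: $40 \sqrt{1546} \approx 1572.8$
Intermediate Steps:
$g{\left(Y \right)} = \left(4 + Y\right) \left(Y + Y^{2}\right)$ ($g{\left(Y \right)} = \left(Y + 4\right) \left(Y + Y Y\right) = \left(4 + Y\right) \left(Y + Y^{2}\right)$)
$U = \sqrt{1546}$ ($U = \sqrt{\left(6 + 4\right) \left(4 + \left(6 + 4\right)^{2} + 5 \left(6 + 4\right)\right) + 6} = \sqrt{10 \left(4 + 10^{2} + 5 \cdot 10\right) + 6} = \sqrt{10 \left(4 + 100 + 50\right) + 6} = \sqrt{10 \cdot 154 + 6} = \sqrt{1540 + 6} = \sqrt{1546} \approx 39.319$)
$8 U 5 = 8 \sqrt{1546} \cdot 5 = 40 \sqrt{1546}$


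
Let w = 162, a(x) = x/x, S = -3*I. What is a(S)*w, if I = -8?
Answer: 162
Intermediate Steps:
S = 24 (S = -3*(-8) = 24)
a(x) = 1
a(S)*w = 1*162 = 162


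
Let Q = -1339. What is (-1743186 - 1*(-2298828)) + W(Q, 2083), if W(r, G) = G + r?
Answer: 556386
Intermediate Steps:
(-1743186 - 1*(-2298828)) + W(Q, 2083) = (-1743186 - 1*(-2298828)) + (2083 - 1339) = (-1743186 + 2298828) + 744 = 555642 + 744 = 556386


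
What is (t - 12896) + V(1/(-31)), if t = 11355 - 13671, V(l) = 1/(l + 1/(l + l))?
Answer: -14649218/963 ≈ -15212.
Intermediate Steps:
V(l) = 1/(l + 1/(2*l))
t = -2316
(t - 12896) + V(1/(-31)) = (-2316 - 12896) + 2/(-31*(1 + 2*(1/(-31))²)) = -15212 + 2*(-1/31)/(1 + 2*(-1/31)²) = -15212 + 2*(-1/31)/(1 + 2*(1/961)) = -15212 + 2*(-1/31)/(1 + 2/961) = -15212 + 2*(-1/31)/(963/961) = -15212 + 2*(-1/31)*(961/963) = -15212 - 62/963 = -14649218/963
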